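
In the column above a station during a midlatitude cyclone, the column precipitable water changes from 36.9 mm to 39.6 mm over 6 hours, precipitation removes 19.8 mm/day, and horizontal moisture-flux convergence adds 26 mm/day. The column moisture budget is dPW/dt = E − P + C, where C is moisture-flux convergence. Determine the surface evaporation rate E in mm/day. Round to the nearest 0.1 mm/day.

dPW/dt = (39.6 − 36.9) mm / (6/24 day) = +10.800 mm/day.
E = dPW/dt + P − C = (+10.800) + 19.8 − (26) = 4.6 mm/day.

E ≈ 4.6 mm/day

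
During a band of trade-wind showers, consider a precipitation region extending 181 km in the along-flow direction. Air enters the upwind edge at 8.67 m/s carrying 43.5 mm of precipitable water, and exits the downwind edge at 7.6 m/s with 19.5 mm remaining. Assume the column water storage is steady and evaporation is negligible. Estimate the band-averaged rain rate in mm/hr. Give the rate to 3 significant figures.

R ≈ 4.55 mm/hr

Column moisture flux per unit crosswind length is F = V × PW.
Inflow: F_in = 8.67 × 43.5 = 377.145 mm·m/s
Outflow: F_out = 7.6 × 19.5 = 148.2 mm·m/s
Steady-state rate R = (F_in − F_out)/L = (377.145 − 148.2) / 181000 m = 1.265e-03 mm/s.
R = 1.265e-03 × 3600 = 4.55 mm/hr.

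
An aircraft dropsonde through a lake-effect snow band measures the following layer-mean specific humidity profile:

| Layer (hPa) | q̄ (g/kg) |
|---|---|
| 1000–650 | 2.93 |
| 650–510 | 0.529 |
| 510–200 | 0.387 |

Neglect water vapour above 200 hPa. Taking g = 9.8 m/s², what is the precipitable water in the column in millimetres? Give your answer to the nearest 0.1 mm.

Precipitable water is the column-integrated vapour mass per unit area: PW = (1/g) Σ q̄ Δp, with q in kg/kg and Δp in Pa (1 kg/m² of water = 1 mm).
Layer 1000–650 hPa: Δp = 350 hPa = 35000 Pa, q̄ = 0.00293 kg/kg → 0.00293 × 35000 / 9.8 = 10.46 mm
Layer 650–510 hPa: Δp = 140 hPa = 14000 Pa, q̄ = 0.000529 kg/kg → 0.000529 × 14000 / 9.8 = 0.76 mm
Layer 510–200 hPa: Δp = 310 hPa = 31000 Pa, q̄ = 0.000387 kg/kg → 0.000387 × 31000 / 9.8 = 1.22 mm
PW = 10.46 + 0.76 + 1.22 = 12.44 ≈ 12.4 mm.

PW ≈ 12.4 mm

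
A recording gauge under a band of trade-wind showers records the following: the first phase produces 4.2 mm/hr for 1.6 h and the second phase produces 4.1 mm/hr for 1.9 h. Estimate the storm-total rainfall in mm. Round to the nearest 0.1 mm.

Total = Σ Rᵢ Δtᵢ = 4.2 × 1.6 + 4.1 × 1.9
      = 6.72 + 7.79 = 14.5 mm.

total ≈ 14.5 mm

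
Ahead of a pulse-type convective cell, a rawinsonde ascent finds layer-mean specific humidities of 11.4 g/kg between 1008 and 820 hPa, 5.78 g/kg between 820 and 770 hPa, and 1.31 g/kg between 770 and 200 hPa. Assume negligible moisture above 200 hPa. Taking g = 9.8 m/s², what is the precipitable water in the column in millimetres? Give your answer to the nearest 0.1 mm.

PW ≈ 32.4 mm

Precipitable water is the column-integrated vapour mass per unit area: PW = (1/g) Σ q̄ Δp, with q in kg/kg and Δp in Pa (1 kg/m² of water = 1 mm).
Layer 1008–820 hPa: Δp = 188 hPa = 18800 Pa, q̄ = 0.0114 kg/kg → 0.0114 × 18800 / 9.8 = 21.87 mm
Layer 820–770 hPa: Δp = 50 hPa = 5000 Pa, q̄ = 0.00578 kg/kg → 0.00578 × 5000 / 9.8 = 2.95 mm
Layer 770–200 hPa: Δp = 570 hPa = 57000 Pa, q̄ = 0.00131 kg/kg → 0.00131 × 57000 / 9.8 = 7.62 mm
PW = 21.87 + 2.95 + 7.62 = 32.44 ≈ 32.4 mm.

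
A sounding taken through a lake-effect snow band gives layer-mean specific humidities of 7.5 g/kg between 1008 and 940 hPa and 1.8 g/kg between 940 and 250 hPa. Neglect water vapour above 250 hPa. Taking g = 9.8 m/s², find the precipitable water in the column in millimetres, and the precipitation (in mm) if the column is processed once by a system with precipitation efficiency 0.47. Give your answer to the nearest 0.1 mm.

Precipitable water is the column-integrated vapour mass per unit area: PW = (1/g) Σ q̄ Δp, with q in kg/kg and Δp in Pa (1 kg/m² of water = 1 mm).
Layer 1008–940 hPa: Δp = 68 hPa = 6800 Pa, q̄ = 0.0075 kg/kg → 0.0075 × 6800 / 9.8 = 5.20 mm
Layer 940–250 hPa: Δp = 690 hPa = 69000 Pa, q̄ = 0.0018 kg/kg → 0.0018 × 69000 / 9.8 = 12.67 mm
PW = 5.20 + 12.67 = 17.87 ≈ 17.9 mm.
Precipitation = ε × PW = 0.47 × 17.9 = 8.4 mm.

PW ≈ 17.9 mm; precipitation ≈ 8.4 mm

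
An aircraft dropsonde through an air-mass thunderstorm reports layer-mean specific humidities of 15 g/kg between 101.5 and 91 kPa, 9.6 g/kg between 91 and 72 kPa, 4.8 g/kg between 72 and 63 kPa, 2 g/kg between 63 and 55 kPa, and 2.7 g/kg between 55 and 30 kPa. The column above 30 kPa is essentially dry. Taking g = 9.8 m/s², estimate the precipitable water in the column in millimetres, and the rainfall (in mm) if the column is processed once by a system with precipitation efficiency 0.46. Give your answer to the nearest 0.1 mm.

PW ≈ 47.6 mm; rainfall ≈ 21.9 mm

Precipitable water is the column-integrated vapour mass per unit area: PW = (1/g) Σ q̄ Δp, with q in kg/kg and Δp in Pa (1 kg/m² of water = 1 mm).
Layer 101.5–91 kPa: Δp = 105 hPa = 10500 Pa, q̄ = 0.015 kg/kg → 0.015 × 10500 / 9.8 = 16.07 mm
Layer 91–72 kPa: Δp = 190 hPa = 19000 Pa, q̄ = 0.0096 kg/kg → 0.0096 × 19000 / 9.8 = 18.61 mm
Layer 72–63 kPa: Δp = 90 hPa = 9000 Pa, q̄ = 0.0048 kg/kg → 0.0048 × 9000 / 9.8 = 4.41 mm
Layer 63–55 kPa: Δp = 80 hPa = 8000 Pa, q̄ = 0.002 kg/kg → 0.002 × 8000 / 9.8 = 1.63 mm
Layer 55–30 kPa: Δp = 250 hPa = 25000 Pa, q̄ = 0.0027 kg/kg → 0.0027 × 25000 / 9.8 = 6.89 mm
PW = 16.07 + 18.61 + 4.41 + 1.63 + 6.89 = 47.61 ≈ 47.6 mm.
Rainfall = ε × PW = 0.46 × 47.6 = 21.9 mm.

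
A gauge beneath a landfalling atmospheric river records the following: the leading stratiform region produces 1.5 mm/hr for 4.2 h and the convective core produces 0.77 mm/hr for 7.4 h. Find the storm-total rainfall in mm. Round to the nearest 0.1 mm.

Total = Σ Rᵢ Δtᵢ = 1.5 × 4.2 + 0.77 × 7.4
      = 6.3 + 5.698 = 12.0 mm.

total ≈ 12.0 mm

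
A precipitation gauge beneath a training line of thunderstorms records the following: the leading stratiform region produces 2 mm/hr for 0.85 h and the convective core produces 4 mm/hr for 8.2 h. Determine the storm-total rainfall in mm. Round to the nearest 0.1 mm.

Total = Σ Rᵢ Δtᵢ = 2 × 0.85 + 4 × 8.2
      = 1.7 + 32.8 = 34.5 mm.

total ≈ 34.5 mm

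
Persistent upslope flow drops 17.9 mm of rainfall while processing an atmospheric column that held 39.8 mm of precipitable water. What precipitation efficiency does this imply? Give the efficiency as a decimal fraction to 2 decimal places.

ε = rainfall / PW = 17.9 / 39.8 = 0.45.

ε ≈ 0.45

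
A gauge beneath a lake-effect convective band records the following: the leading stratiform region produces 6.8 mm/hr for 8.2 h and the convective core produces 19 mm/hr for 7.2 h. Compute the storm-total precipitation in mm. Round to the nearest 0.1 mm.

Total = Σ Rᵢ Δtᵢ = 6.8 × 8.2 + 19 × 7.2
      = 55.76 + 136.8 = 192.6 mm.

total ≈ 192.6 mm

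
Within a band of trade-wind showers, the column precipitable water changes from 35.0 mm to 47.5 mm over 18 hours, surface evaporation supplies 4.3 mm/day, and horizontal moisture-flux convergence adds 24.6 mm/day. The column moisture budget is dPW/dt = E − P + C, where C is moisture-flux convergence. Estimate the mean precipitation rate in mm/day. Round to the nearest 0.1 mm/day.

P ≈ 12.2 mm/day

dPW/dt = (47.5 − 35.0) mm / (18/24 day) = +16.667 mm/day.
P = E + C − dPW/dt = 4.3 + (24.6) − (+16.667) = 12.2 mm/day.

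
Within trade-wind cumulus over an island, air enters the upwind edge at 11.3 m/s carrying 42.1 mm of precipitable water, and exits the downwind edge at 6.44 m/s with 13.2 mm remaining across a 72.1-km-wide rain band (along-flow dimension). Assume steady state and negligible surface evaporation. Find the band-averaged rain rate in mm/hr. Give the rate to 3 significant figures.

R ≈ 19.5 mm/hr

Column moisture flux per unit crosswind length is F = V × PW.
Inflow: F_in = 11.3 × 42.1 = 475.73 mm·m/s
Outflow: F_out = 6.44 × 13.2 = 85.008 mm·m/s
Steady-state rate R = (F_in − F_out)/L = (475.73 − 85.008) / 72100 m = 5.419e-03 mm/s.
R = 5.419e-03 × 3600 = 19.5 mm/hr.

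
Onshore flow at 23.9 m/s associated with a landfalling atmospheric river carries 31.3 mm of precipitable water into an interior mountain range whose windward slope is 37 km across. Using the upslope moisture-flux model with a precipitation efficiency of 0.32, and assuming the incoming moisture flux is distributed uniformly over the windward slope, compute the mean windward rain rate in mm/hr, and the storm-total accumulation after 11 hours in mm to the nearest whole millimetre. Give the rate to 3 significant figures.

Incoming column moisture flux per unit ridge length: F = V × PW = 23.9 × 31.3 = 748.07 mm·m/s.
Spread over the 37 km slope with efficiency ε = 0.32: R = ε·F/W = 0.32 × 748.07 / 37000 m = 6.470e-03 mm/s.
R = 6.470e-03 × 3600 = 23.3 mm/hr.
Over 11 h: total = 23.3 × 11 = 256.3 ≈ 256 mm.

R ≈ 23.3 mm/hr; total ≈ 256 mm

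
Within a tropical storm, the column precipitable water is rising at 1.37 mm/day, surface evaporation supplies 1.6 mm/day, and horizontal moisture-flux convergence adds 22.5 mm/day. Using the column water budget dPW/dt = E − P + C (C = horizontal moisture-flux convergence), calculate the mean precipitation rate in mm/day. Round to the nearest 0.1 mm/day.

P ≈ 22.7 mm/day

dPW/dt = +1.37 mm/day.
P = E + C − dPW/dt = 1.6 + (22.5) − (+1.37) = 22.7 mm/day.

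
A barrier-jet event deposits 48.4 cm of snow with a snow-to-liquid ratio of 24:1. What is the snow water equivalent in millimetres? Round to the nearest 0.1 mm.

SWE ≈ 20.2 mm

SWE = snow depth / ratio = 48.4 cm / 24 = 2.017 cm = 20.2 mm.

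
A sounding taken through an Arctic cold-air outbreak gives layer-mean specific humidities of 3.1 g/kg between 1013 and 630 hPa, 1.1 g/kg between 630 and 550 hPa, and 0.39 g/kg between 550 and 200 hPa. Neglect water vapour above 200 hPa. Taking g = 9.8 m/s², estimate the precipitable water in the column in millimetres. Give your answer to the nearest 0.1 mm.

Precipitable water is the column-integrated vapour mass per unit area: PW = (1/g) Σ q̄ Δp, with q in kg/kg and Δp in Pa (1 kg/m² of water = 1 mm).
Layer 1013–630 hPa: Δp = 383 hPa = 38300 Pa, q̄ = 0.0031 kg/kg → 0.0031 × 38300 / 9.8 = 12.12 mm
Layer 630–550 hPa: Δp = 80 hPa = 8000 Pa, q̄ = 0.0011 kg/kg → 0.0011 × 8000 / 9.8 = 0.90 mm
Layer 550–200 hPa: Δp = 350 hPa = 35000 Pa, q̄ = 0.00039 kg/kg → 0.00039 × 35000 / 9.8 = 1.39 mm
PW = 12.12 + 0.90 + 1.39 = 14.41 ≈ 14.4 mm.

PW ≈ 14.4 mm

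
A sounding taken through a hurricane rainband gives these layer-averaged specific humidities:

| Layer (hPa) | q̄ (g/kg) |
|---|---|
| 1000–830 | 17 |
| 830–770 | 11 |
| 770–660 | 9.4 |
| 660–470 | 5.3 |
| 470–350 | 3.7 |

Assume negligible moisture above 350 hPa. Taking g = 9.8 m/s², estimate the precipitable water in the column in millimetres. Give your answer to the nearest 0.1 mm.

PW ≈ 61.6 mm

Precipitable water is the column-integrated vapour mass per unit area: PW = (1/g) Σ q̄ Δp, with q in kg/kg and Δp in Pa (1 kg/m² of water = 1 mm).
Layer 1000–830 hPa: Δp = 170 hPa = 17000 Pa, q̄ = 0.017 kg/kg → 0.017 × 17000 / 9.8 = 29.49 mm
Layer 830–770 hPa: Δp = 60 hPa = 6000 Pa, q̄ = 0.011 kg/kg → 0.011 × 6000 / 9.8 = 6.73 mm
Layer 770–660 hPa: Δp = 110 hPa = 11000 Pa, q̄ = 0.0094 kg/kg → 0.0094 × 11000 / 9.8 = 10.55 mm
Layer 660–470 hPa: Δp = 190 hPa = 19000 Pa, q̄ = 0.0053 kg/kg → 0.0053 × 19000 / 9.8 = 10.28 mm
Layer 470–350 hPa: Δp = 120 hPa = 12000 Pa, q̄ = 0.0037 kg/kg → 0.0037 × 12000 / 9.8 = 4.53 mm
PW = 29.49 + 6.73 + 10.55 + 10.28 + 4.53 = 61.58 ≈ 61.6 mm.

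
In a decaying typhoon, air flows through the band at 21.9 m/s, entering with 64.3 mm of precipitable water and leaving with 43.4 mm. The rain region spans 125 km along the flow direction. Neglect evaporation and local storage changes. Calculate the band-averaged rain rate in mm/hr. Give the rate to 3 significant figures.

Column moisture flux per unit crosswind length is F = V × PW.
Inflow: F_in = 21.9 × 64.3 = 1408.17 mm·m/s
Outflow: F_out = 21.9 × 43.4 = 950.46 mm·m/s
Steady-state rate R = (F_in − F_out)/L = (1408.17 − 950.46) / 125000 m = 3.662e-03 mm/s.
R = 3.662e-03 × 3600 = 13.2 mm/hr.

R ≈ 13.2 mm/hr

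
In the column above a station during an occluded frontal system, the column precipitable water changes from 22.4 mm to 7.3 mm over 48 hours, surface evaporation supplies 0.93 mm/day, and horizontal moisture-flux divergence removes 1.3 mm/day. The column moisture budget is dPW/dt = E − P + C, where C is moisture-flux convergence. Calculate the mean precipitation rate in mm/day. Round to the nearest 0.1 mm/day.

P ≈ 7.2 mm/day

dPW/dt = (7.3 − 22.4) mm / (48/24 day) = -7.550 mm/day.
P = E + C − dPW/dt = 0.93 + (-1.3) − (-7.550) = 7.2 mm/day.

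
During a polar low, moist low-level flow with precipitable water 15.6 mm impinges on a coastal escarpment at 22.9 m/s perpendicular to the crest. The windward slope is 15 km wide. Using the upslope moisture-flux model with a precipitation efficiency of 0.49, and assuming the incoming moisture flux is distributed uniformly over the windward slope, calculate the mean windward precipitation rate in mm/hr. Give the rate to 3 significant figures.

Incoming column moisture flux per unit ridge length: F = V × PW = 22.9 × 15.6 = 357.24 mm·m/s.
Spread over the 15 km slope with efficiency ε = 0.49: R = ε·F/W = 0.49 × 357.24 / 15000 m = 1.167e-02 mm/s.
R = 1.167e-02 × 3600 = 42.0 mm/hr.

R ≈ 42.0 mm/hr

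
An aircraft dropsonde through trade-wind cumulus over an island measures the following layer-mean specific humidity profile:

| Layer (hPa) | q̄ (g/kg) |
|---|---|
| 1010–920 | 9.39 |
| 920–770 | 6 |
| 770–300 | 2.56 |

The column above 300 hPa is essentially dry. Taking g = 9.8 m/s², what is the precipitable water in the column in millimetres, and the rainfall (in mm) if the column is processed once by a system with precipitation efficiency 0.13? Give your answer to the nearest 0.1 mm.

Precipitable water is the column-integrated vapour mass per unit area: PW = (1/g) Σ q̄ Δp, with q in kg/kg and Δp in Pa (1 kg/m² of water = 1 mm).
Layer 1010–920 hPa: Δp = 90 hPa = 9000 Pa, q̄ = 0.00939 kg/kg → 0.00939 × 9000 / 9.8 = 8.62 mm
Layer 920–770 hPa: Δp = 150 hPa = 15000 Pa, q̄ = 0.006 kg/kg → 0.006 × 15000 / 9.8 = 9.18 mm
Layer 770–300 hPa: Δp = 470 hPa = 47000 Pa, q̄ = 0.00256 kg/kg → 0.00256 × 47000 / 9.8 = 12.28 mm
PW = 8.62 + 9.18 + 12.28 = 30.08 ≈ 30.1 mm.
Rainfall = ε × PW = 0.13 × 30.1 = 3.9 mm.

PW ≈ 30.1 mm; rainfall ≈ 3.9 mm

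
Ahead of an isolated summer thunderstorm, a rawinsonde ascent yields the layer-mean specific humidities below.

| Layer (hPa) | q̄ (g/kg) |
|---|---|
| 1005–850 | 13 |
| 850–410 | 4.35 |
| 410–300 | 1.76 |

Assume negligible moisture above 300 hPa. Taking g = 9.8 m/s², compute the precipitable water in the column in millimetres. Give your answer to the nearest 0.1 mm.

PW ≈ 42.1 mm

Precipitable water is the column-integrated vapour mass per unit area: PW = (1/g) Σ q̄ Δp, with q in kg/kg and Δp in Pa (1 kg/m² of water = 1 mm).
Layer 1005–850 hPa: Δp = 155 hPa = 15500 Pa, q̄ = 0.013 kg/kg → 0.013 × 15500 / 9.8 = 20.56 mm
Layer 850–410 hPa: Δp = 440 hPa = 44000 Pa, q̄ = 0.00435 kg/kg → 0.00435 × 44000 / 9.8 = 19.53 mm
Layer 410–300 hPa: Δp = 110 hPa = 11000 Pa, q̄ = 0.00176 kg/kg → 0.00176 × 11000 / 9.8 = 1.98 mm
PW = 20.56 + 19.53 + 1.98 = 42.07 ≈ 42.1 mm.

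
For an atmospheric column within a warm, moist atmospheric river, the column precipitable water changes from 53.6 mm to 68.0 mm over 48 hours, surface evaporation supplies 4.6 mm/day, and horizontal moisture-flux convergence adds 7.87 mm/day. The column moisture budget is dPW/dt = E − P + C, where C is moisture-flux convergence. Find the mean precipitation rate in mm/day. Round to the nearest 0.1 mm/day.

P ≈ 5.3 mm/day

dPW/dt = (68.0 − 53.6) mm / (48/24 day) = +7.200 mm/day.
P = E + C − dPW/dt = 4.6 + (7.87) − (+7.200) = 5.3 mm/day.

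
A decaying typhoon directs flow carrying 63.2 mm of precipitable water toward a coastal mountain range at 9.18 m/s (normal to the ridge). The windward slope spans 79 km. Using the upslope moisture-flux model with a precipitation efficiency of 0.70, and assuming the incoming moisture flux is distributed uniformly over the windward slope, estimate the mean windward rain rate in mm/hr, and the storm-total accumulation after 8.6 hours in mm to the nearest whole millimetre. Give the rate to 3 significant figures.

Incoming column moisture flux per unit ridge length: F = V × PW = 9.18 × 63.2 = 580.176 mm·m/s.
Spread over the 79 km slope with efficiency ε = 0.70: R = ε·F/W = 0.70 × 580.176 / 79000 m = 5.141e-03 mm/s.
R = 5.141e-03 × 3600 = 18.5 mm/hr.
Over 8.6 h: total = 18.5 × 8.6 = 159.1 ≈ 159 mm.

R ≈ 18.5 mm/hr; total ≈ 159 mm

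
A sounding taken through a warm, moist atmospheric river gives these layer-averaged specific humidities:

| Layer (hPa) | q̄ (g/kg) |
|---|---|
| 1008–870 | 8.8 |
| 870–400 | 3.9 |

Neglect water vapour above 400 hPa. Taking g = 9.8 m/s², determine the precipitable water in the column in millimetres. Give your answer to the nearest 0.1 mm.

PW ≈ 31.1 mm

Precipitable water is the column-integrated vapour mass per unit area: PW = (1/g) Σ q̄ Δp, with q in kg/kg and Δp in Pa (1 kg/m² of water = 1 mm).
Layer 1008–870 hPa: Δp = 138 hPa = 13800 Pa, q̄ = 0.0088 kg/kg → 0.0088 × 13800 / 9.8 = 12.39 mm
Layer 870–400 hPa: Δp = 470 hPa = 47000 Pa, q̄ = 0.0039 kg/kg → 0.0039 × 47000 / 9.8 = 18.70 mm
PW = 12.39 + 18.70 = 31.09 ≈ 31.1 mm.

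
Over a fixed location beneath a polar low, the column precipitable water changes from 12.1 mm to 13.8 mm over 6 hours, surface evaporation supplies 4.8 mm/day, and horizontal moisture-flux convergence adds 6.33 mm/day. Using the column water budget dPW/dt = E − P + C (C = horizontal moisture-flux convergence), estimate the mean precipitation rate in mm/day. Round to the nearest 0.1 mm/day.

dPW/dt = (13.8 − 12.1) mm / (6/24 day) = +6.800 mm/day.
P = E + C − dPW/dt = 4.8 + (6.33) − (+6.800) = 4.3 mm/day.

P ≈ 4.3 mm/day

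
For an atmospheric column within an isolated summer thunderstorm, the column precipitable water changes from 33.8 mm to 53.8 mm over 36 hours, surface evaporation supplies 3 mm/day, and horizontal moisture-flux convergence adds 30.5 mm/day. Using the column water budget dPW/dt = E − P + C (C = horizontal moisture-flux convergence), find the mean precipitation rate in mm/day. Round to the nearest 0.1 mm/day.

dPW/dt = (53.8 − 33.8) mm / (36/24 day) = +13.333 mm/day.
P = E + C − dPW/dt = 3 + (30.5) − (+13.333) = 20.2 mm/day.

P ≈ 20.2 mm/day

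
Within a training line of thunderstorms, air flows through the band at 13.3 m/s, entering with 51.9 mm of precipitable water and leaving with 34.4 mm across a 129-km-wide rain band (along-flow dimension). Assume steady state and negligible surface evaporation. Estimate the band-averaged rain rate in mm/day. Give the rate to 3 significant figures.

Column moisture flux per unit crosswind length is F = V × PW.
Inflow: F_in = 13.3 × 51.9 = 690.27 mm·m/s
Outflow: F_out = 13.3 × 34.4 = 457.52 mm·m/s
Steady-state rate R = (F_in − F_out)/L = (690.27 − 457.52) / 129000 m = 1.804e-03 mm/s.
R = 1.804e-03 × 3600 × 24 = 156 mm/day.

R ≈ 156 mm/day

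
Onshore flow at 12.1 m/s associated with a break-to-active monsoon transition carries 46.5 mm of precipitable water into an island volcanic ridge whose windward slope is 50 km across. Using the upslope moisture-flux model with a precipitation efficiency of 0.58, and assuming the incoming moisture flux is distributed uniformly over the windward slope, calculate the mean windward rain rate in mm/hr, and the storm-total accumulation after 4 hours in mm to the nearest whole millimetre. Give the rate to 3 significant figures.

Incoming column moisture flux per unit ridge length: F = V × PW = 12.1 × 46.5 = 562.65 mm·m/s.
Spread over the 50 km slope with efficiency ε = 0.58: R = ε·F/W = 0.58 × 562.65 / 50000 m = 6.527e-03 mm/s.
R = 6.527e-03 × 3600 = 23.5 mm/hr.
Over 4 h: total = 23.5 × 4 = 94 mm.

R ≈ 23.5 mm/hr; total ≈ 94 mm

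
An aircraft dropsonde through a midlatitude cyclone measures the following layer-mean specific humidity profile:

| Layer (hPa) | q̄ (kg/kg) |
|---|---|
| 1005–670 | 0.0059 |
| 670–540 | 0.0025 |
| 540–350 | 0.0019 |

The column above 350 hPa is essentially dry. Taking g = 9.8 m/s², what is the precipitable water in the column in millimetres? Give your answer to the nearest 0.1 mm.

Precipitable water is the column-integrated vapour mass per unit area: PW = (1/g) Σ q̄ Δp, with q in kg/kg and Δp in Pa (1 kg/m² of water = 1 mm).
Layer 1005–670 hPa: Δp = 335 hPa = 33500 Pa, q̄ = 0.0059 kg/kg → 0.0059 × 33500 / 9.8 = 20.17 mm
Layer 670–540 hPa: Δp = 130 hPa = 13000 Pa, q̄ = 0.0025 kg/kg → 0.0025 × 13000 / 9.8 = 3.32 mm
Layer 540–350 hPa: Δp = 190 hPa = 19000 Pa, q̄ = 0.0019 kg/kg → 0.0019 × 19000 / 9.8 = 3.68 mm
PW = 20.17 + 3.32 + 3.68 = 27.17 ≈ 27.2 mm.

PW ≈ 27.2 mm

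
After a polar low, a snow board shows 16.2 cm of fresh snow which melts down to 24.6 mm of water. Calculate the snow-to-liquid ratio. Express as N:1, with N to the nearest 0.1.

Ratio = snow depth / SWE = 162 mm / 24.6 mm = 6.6, i.e. 6.6:1.

ratio ≈ 6.6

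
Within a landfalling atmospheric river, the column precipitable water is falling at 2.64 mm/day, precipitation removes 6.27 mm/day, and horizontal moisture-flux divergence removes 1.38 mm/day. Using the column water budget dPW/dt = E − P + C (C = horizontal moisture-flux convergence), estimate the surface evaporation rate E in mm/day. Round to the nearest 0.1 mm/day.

dPW/dt = -2.64 mm/day.
E = dPW/dt + P − C = (-2.64) + 6.27 − (-1.38) = 5.0 mm/day.

E ≈ 5.0 mm/day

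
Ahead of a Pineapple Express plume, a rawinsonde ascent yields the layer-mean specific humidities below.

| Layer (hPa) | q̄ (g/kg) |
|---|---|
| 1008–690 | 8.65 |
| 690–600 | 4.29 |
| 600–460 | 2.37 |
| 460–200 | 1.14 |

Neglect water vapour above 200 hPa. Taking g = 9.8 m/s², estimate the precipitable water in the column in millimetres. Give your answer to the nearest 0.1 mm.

Precipitable water is the column-integrated vapour mass per unit area: PW = (1/g) Σ q̄ Δp, with q in kg/kg and Δp in Pa (1 kg/m² of water = 1 mm).
Layer 1008–690 hPa: Δp = 318 hPa = 31800 Pa, q̄ = 0.00865 kg/kg → 0.00865 × 31800 / 9.8 = 28.07 mm
Layer 690–600 hPa: Δp = 90 hPa = 9000 Pa, q̄ = 0.00429 kg/kg → 0.00429 × 9000 / 9.8 = 3.94 mm
Layer 600–460 hPa: Δp = 140 hPa = 14000 Pa, q̄ = 0.00237 kg/kg → 0.00237 × 14000 / 9.8 = 3.39 mm
Layer 460–200 hPa: Δp = 260 hPa = 26000 Pa, q̄ = 0.00114 kg/kg → 0.00114 × 26000 / 9.8 = 3.02 mm
PW = 28.07 + 3.94 + 3.39 + 3.02 = 38.42 ≈ 38.4 mm.

PW ≈ 38.4 mm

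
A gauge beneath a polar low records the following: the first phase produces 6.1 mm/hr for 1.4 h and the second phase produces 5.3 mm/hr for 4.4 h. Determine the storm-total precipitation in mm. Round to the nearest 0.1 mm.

Total = Σ Rᵢ Δtᵢ = 6.1 × 1.4 + 5.3 × 4.4
      = 8.54 + 23.32 = 31.9 mm.

total ≈ 31.9 mm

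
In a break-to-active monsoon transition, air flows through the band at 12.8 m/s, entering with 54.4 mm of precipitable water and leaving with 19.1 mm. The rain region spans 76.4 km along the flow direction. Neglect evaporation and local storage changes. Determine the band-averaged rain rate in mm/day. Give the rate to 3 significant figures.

Column moisture flux per unit crosswind length is F = V × PW.
Inflow: F_in = 12.8 × 54.4 = 696.32 mm·m/s
Outflow: F_out = 12.8 × 19.1 = 244.48 mm·m/s
Steady-state rate R = (F_in − F_out)/L = (696.32 − 244.48) / 76400 m = 5.914e-03 mm/s.
R = 5.914e-03 × 3600 × 24 = 511 mm/day.

R ≈ 511 mm/day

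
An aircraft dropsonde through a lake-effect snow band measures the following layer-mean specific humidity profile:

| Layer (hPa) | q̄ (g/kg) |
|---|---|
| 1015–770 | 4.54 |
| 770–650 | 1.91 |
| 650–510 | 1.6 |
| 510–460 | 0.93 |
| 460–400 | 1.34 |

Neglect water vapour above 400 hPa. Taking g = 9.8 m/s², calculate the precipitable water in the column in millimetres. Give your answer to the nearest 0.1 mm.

Precipitable water is the column-integrated vapour mass per unit area: PW = (1/g) Σ q̄ Δp, with q in kg/kg and Δp in Pa (1 kg/m² of water = 1 mm).
Layer 1015–770 hPa: Δp = 245 hPa = 24500 Pa, q̄ = 0.00454 kg/kg → 0.00454 × 24500 / 9.8 = 11.35 mm
Layer 770–650 hPa: Δp = 120 hPa = 12000 Pa, q̄ = 0.00191 kg/kg → 0.00191 × 12000 / 9.8 = 2.34 mm
Layer 650–510 hPa: Δp = 140 hPa = 14000 Pa, q̄ = 0.0016 kg/kg → 0.0016 × 14000 / 9.8 = 2.29 mm
Layer 510–460 hPa: Δp = 50 hPa = 5000 Pa, q̄ = 0.00093 kg/kg → 0.00093 × 5000 / 9.8 = 0.47 mm
Layer 460–400 hPa: Δp = 60 hPa = 6000 Pa, q̄ = 0.00134 kg/kg → 0.00134 × 6000 / 9.8 = 0.82 mm
PW = 11.35 + 2.34 + 2.29 + 0.47 + 0.82 = 17.27 ≈ 17.3 mm.

PW ≈ 17.3 mm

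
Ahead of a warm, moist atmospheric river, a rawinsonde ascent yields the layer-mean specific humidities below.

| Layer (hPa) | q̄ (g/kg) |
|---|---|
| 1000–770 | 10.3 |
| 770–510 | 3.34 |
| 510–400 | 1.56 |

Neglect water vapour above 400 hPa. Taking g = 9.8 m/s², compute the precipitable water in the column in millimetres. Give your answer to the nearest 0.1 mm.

PW ≈ 34.8 mm

Precipitable water is the column-integrated vapour mass per unit area: PW = (1/g) Σ q̄ Δp, with q in kg/kg and Δp in Pa (1 kg/m² of water = 1 mm).
Layer 1000–770 hPa: Δp = 230 hPa = 23000 Pa, q̄ = 0.0103 kg/kg → 0.0103 × 23000 / 9.8 = 24.17 mm
Layer 770–510 hPa: Δp = 260 hPa = 26000 Pa, q̄ = 0.00334 kg/kg → 0.00334 × 26000 / 9.8 = 8.86 mm
Layer 510–400 hPa: Δp = 110 hPa = 11000 Pa, q̄ = 0.00156 kg/kg → 0.00156 × 11000 / 9.8 = 1.75 mm
PW = 24.17 + 8.86 + 1.75 = 34.78 ≈ 34.8 mm.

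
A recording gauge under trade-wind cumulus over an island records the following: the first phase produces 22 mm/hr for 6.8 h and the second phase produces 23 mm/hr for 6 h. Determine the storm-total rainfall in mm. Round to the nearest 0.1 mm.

Total = Σ Rᵢ Δtᵢ = 22 × 6.8 + 23 × 6
      = 149.6 + 138 = 287.6 mm.

total ≈ 287.6 mm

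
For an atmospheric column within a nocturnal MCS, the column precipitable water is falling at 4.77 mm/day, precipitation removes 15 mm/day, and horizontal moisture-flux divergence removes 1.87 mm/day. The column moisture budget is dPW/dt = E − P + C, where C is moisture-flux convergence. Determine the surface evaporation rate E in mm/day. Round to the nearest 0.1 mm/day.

E ≈ 12.1 mm/day

dPW/dt = -4.77 mm/day.
E = dPW/dt + P − C = (-4.77) + 15 − (-1.87) = 12.1 mm/day.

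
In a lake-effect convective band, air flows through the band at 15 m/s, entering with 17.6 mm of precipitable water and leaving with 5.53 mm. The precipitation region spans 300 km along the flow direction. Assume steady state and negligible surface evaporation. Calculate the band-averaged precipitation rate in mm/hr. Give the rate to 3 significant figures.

R ≈ 2.17 mm/hr

Column moisture flux per unit crosswind length is F = V × PW.
Inflow: F_in = 15 × 17.6 = 264 mm·m/s
Outflow: F_out = 15 × 5.53 = 82.95 mm·m/s
Steady-state rate R = (F_in − F_out)/L = (264 − 82.95) / 300000 m = 6.035e-04 mm/s.
R = 6.035e-04 × 3600 = 2.17 mm/hr.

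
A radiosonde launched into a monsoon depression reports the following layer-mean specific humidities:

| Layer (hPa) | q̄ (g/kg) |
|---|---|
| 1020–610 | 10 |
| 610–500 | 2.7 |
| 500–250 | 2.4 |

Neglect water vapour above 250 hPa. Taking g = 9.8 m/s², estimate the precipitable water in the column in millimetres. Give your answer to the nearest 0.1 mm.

Precipitable water is the column-integrated vapour mass per unit area: PW = (1/g) Σ q̄ Δp, with q in kg/kg and Δp in Pa (1 kg/m² of water = 1 mm).
Layer 1020–610 hPa: Δp = 410 hPa = 41000 Pa, q̄ = 0.01 kg/kg → 0.01 × 41000 / 9.8 = 41.84 mm
Layer 610–500 hPa: Δp = 110 hPa = 11000 Pa, q̄ = 0.0027 kg/kg → 0.0027 × 11000 / 9.8 = 3.03 mm
Layer 500–250 hPa: Δp = 250 hPa = 25000 Pa, q̄ = 0.0024 kg/kg → 0.0024 × 25000 / 9.8 = 6.12 mm
PW = 41.84 + 3.03 + 6.12 = 50.99 ≈ 51.0 mm.

PW ≈ 51.0 mm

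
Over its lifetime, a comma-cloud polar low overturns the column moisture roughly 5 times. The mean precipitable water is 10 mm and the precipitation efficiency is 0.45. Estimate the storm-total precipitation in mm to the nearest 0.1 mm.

precipitation ≈ 22.5 mm

Each cycle deposits ε × PW = 0.45 × 10 = 4.5 mm.
Over 5 cycles: 5 × 4.5 = 22.5 mm.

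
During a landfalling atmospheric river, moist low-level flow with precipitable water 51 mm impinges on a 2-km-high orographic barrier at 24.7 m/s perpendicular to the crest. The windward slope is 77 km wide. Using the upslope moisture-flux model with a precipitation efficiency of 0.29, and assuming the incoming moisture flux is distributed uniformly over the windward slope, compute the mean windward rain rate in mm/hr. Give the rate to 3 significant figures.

R ≈ 17.1 mm/hr

Incoming column moisture flux per unit ridge length: F = V × PW = 24.7 × 51 = 1259.7 mm·m/s.
Spread over the 77 km slope with efficiency ε = 0.29: R = ε·F/W = 0.29 × 1259.7 / 77000 m = 4.744e-03 mm/s.
R = 4.744e-03 × 3600 = 17.1 mm/hr.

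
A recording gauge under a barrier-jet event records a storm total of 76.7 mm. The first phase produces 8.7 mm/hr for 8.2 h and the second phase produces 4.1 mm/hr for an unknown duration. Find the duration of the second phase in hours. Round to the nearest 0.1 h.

Known phases: 8.7 × 8.2 = 71.34 mm.
Remaining depth = 76.7 − 71.34 = 5.36 mm.
Duration = 5.36 / 4.1 = 1.3 h.

duration ≈ 1.3 h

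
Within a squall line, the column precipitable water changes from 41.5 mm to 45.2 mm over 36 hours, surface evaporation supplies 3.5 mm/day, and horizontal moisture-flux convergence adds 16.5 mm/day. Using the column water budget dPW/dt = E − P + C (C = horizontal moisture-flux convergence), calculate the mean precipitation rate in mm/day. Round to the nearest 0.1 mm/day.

dPW/dt = (45.2 − 41.5) mm / (36/24 day) = +2.467 mm/day.
P = E + C − dPW/dt = 3.5 + (16.5) − (+2.467) = 17.5 mm/day.

P ≈ 17.5 mm/day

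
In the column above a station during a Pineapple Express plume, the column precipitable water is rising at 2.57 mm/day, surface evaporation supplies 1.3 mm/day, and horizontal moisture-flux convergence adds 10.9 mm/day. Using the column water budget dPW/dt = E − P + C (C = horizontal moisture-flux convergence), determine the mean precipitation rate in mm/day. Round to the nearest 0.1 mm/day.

P ≈ 9.6 mm/day

dPW/dt = +2.57 mm/day.
P = E + C − dPW/dt = 1.3 + (10.9) − (+2.57) = 9.6 mm/day.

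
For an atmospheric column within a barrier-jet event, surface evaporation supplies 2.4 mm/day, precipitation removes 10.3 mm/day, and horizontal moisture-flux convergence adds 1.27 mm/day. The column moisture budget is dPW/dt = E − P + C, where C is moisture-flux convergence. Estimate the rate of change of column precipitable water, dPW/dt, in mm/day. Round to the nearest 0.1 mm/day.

dPW/dt = E − P + C = 2.4 − 10.3 + (1.27) = -6.6 mm/day.

dPW/dt ≈ -6.6 mm/day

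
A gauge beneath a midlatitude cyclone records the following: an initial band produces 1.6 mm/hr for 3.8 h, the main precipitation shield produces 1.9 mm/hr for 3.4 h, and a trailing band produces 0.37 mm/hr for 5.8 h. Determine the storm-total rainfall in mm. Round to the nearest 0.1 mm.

Total = Σ Rᵢ Δtᵢ = 1.6 × 3.8 + 1.9 × 3.4 + 0.37 × 5.8
      = 6.08 + 6.46 + 2.146 = 14.7 mm.

total ≈ 14.7 mm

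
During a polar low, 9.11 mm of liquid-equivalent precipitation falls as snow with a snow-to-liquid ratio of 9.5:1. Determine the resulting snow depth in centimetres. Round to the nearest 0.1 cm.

Snow depth = liquid × ratio = 9.11 mm × 9.5 = 86.545 mm = 8.7 cm.

snow depth ≈ 8.7 cm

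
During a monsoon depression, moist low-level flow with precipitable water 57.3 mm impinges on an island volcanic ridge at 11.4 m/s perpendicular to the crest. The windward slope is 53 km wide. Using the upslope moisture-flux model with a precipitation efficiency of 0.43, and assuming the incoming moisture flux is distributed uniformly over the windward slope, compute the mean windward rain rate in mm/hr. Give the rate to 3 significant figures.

R ≈ 19.1 mm/hr

Incoming column moisture flux per unit ridge length: F = V × PW = 11.4 × 57.3 = 653.22 mm·m/s.
Spread over the 53 km slope with efficiency ε = 0.43: R = ε·F/W = 0.43 × 653.22 / 53000 m = 5.300e-03 mm/s.
R = 5.300e-03 × 3600 = 19.1 mm/hr.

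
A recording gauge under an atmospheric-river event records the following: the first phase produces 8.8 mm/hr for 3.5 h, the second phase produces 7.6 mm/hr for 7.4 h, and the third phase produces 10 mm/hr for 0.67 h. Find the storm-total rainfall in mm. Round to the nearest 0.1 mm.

total ≈ 93.7 mm

Total = Σ Rᵢ Δtᵢ = 8.8 × 3.5 + 7.6 × 7.4 + 10 × 0.67
      = 30.8 + 56.24 + 6.7 = 93.7 mm.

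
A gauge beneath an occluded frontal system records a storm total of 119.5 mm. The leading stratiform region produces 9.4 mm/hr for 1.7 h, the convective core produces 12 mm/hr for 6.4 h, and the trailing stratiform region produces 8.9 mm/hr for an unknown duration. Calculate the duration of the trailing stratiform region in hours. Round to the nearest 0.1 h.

Known phases: 9.4 × 1.7 + 12 × 6.4 = 15.98 + 76.8 = 92.78 mm.
Remaining depth = 119.5 − 92.78 = 26.72 mm.
Duration = 26.72 / 8.9 = 3.0 h.

duration ≈ 3.0 h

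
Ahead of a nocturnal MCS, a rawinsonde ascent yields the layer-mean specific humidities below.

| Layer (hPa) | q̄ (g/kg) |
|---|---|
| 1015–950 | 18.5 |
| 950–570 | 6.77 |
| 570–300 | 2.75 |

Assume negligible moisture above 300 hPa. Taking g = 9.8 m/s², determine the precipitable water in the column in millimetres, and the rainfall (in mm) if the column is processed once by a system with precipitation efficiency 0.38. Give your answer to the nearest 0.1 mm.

Precipitable water is the column-integrated vapour mass per unit area: PW = (1/g) Σ q̄ Δp, with q in kg/kg and Δp in Pa (1 kg/m² of water = 1 mm).
Layer 1015–950 hPa: Δp = 65 hPa = 6500 Pa, q̄ = 0.0185 kg/kg → 0.0185 × 6500 / 9.8 = 12.27 mm
Layer 950–570 hPa: Δp = 380 hPa = 38000 Pa, q̄ = 0.00677 kg/kg → 0.00677 × 38000 / 9.8 = 26.25 mm
Layer 570–300 hPa: Δp = 270 hPa = 27000 Pa, q̄ = 0.00275 kg/kg → 0.00275 × 27000 / 9.8 = 7.58 mm
PW = 12.27 + 26.25 + 7.58 = 46.10 ≈ 46.1 mm.
Rainfall = ε × PW = 0.38 × 46.1 = 17.5 mm.

PW ≈ 46.1 mm; rainfall ≈ 17.5 mm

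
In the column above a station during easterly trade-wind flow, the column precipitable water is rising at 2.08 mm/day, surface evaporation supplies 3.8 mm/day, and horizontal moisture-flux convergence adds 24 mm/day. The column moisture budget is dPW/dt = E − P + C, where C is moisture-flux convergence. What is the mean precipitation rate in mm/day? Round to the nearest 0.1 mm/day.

dPW/dt = +2.08 mm/day.
P = E + C − dPW/dt = 3.8 + (24) − (+2.08) = 25.7 mm/day.

P ≈ 25.7 mm/day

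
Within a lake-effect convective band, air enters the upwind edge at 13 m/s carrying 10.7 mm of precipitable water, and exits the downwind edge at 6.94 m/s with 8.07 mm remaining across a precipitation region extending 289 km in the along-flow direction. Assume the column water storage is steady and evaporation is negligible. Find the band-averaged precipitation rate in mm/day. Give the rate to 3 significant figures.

Column moisture flux per unit crosswind length is F = V × PW.
Inflow: F_in = 13 × 10.7 = 139.1 mm·m/s
Outflow: F_out = 6.94 × 8.07 = 56.0058 mm·m/s
Steady-state rate R = (F_in − F_out)/L = (139.1 − 56.0058) / 289000 m = 2.875e-04 mm/s.
R = 2.875e-04 × 3600 × 24 = 24.8 mm/day.

R ≈ 24.8 mm/day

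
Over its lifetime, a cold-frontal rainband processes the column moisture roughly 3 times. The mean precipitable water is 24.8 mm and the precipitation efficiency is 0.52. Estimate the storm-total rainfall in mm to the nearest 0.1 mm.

rainfall ≈ 38.7 mm

Each cycle deposits ε × PW = 0.52 × 24.8 = 12.896 mm.
Over 3 cycles: 3 × 12.896 = 38.7 mm.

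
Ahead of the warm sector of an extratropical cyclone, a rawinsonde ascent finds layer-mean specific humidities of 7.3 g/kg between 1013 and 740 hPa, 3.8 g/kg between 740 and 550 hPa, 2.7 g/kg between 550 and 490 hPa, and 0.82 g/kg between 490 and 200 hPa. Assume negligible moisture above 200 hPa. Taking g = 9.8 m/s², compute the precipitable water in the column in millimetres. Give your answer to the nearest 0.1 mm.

PW ≈ 31.8 mm

Precipitable water is the column-integrated vapour mass per unit area: PW = (1/g) Σ q̄ Δp, with q in kg/kg and Δp in Pa (1 kg/m² of water = 1 mm).
Layer 1013–740 hPa: Δp = 273 hPa = 27300 Pa, q̄ = 0.0073 kg/kg → 0.0073 × 27300 / 9.8 = 20.34 mm
Layer 740–550 hPa: Δp = 190 hPa = 19000 Pa, q̄ = 0.0038 kg/kg → 0.0038 × 19000 / 9.8 = 7.37 mm
Layer 550–490 hPa: Δp = 60 hPa = 6000 Pa, q̄ = 0.0027 kg/kg → 0.0027 × 6000 / 9.8 = 1.65 mm
Layer 490–200 hPa: Δp = 290 hPa = 29000 Pa, q̄ = 0.00082 kg/kg → 0.00082 × 29000 / 9.8 = 2.43 mm
PW = 20.34 + 7.37 + 1.65 + 2.43 = 31.79 ≈ 31.8 mm.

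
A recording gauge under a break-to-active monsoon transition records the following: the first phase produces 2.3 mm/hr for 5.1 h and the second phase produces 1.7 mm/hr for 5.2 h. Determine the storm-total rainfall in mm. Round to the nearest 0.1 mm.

total ≈ 20.6 mm

Total = Σ Rᵢ Δtᵢ = 2.3 × 5.1 + 1.7 × 5.2
      = 11.73 + 8.84 = 20.6 mm.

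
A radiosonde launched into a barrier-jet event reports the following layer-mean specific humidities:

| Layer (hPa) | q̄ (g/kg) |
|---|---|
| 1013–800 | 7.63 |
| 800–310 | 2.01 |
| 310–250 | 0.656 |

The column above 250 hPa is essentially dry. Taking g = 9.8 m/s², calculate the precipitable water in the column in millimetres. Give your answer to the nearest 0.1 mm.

Precipitable water is the column-integrated vapour mass per unit area: PW = (1/g) Σ q̄ Δp, with q in kg/kg and Δp in Pa (1 kg/m² of water = 1 mm).
Layer 1013–800 hPa: Δp = 213 hPa = 21300 Pa, q̄ = 0.00763 kg/kg → 0.00763 × 21300 / 9.8 = 16.58 mm
Layer 800–310 hPa: Δp = 490 hPa = 49000 Pa, q̄ = 0.00201 kg/kg → 0.00201 × 49000 / 9.8 = 10.05 mm
Layer 310–250 hPa: Δp = 60 hPa = 6000 Pa, q̄ = 0.000656 kg/kg → 0.000656 × 6000 / 9.8 = 0.40 mm
PW = 16.58 + 10.05 + 0.40 = 27.03 ≈ 27.0 mm.

PW ≈ 27.0 mm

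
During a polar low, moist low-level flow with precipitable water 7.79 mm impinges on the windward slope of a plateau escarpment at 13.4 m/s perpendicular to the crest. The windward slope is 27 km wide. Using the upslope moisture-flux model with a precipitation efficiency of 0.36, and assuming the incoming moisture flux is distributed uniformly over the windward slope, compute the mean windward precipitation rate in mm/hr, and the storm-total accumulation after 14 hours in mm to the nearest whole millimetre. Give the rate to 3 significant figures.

R ≈ 5.01 mm/hr; total ≈ 70 mm

Incoming column moisture flux per unit ridge length: F = V × PW = 13.4 × 7.79 = 104.386 mm·m/s.
Spread over the 27 km slope with efficiency ε = 0.36: R = ε·F/W = 0.36 × 104.386 / 27000 m = 1.392e-03 mm/s.
R = 1.392e-03 × 3600 = 5.01 mm/hr.
Over 14 h: total = 5.01 × 14 = 70.14 ≈ 70 mm.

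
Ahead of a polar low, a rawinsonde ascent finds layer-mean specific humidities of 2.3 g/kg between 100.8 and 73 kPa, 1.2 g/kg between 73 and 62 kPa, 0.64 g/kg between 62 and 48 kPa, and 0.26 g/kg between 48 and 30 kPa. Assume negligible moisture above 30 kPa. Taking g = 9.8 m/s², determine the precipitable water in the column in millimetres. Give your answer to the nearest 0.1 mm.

PW ≈ 9.3 mm

Precipitable water is the column-integrated vapour mass per unit area: PW = (1/g) Σ q̄ Δp, with q in kg/kg and Δp in Pa (1 kg/m² of water = 1 mm).
Layer 100.8–73 kPa: Δp = 278 hPa = 27800 Pa, q̄ = 0.0023 kg/kg → 0.0023 × 27800 / 9.8 = 6.52 mm
Layer 73–62 kPa: Δp = 110 hPa = 11000 Pa, q̄ = 0.0012 kg/kg → 0.0012 × 11000 / 9.8 = 1.35 mm
Layer 62–48 kPa: Δp = 140 hPa = 14000 Pa, q̄ = 0.00064 kg/kg → 0.00064 × 14000 / 9.8 = 0.91 mm
Layer 48–30 kPa: Δp = 180 hPa = 18000 Pa, q̄ = 0.00026 kg/kg → 0.00026 × 18000 / 9.8 = 0.48 mm
PW = 6.52 + 1.35 + 0.91 + 0.48 = 9.26 ≈ 9.3 mm.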